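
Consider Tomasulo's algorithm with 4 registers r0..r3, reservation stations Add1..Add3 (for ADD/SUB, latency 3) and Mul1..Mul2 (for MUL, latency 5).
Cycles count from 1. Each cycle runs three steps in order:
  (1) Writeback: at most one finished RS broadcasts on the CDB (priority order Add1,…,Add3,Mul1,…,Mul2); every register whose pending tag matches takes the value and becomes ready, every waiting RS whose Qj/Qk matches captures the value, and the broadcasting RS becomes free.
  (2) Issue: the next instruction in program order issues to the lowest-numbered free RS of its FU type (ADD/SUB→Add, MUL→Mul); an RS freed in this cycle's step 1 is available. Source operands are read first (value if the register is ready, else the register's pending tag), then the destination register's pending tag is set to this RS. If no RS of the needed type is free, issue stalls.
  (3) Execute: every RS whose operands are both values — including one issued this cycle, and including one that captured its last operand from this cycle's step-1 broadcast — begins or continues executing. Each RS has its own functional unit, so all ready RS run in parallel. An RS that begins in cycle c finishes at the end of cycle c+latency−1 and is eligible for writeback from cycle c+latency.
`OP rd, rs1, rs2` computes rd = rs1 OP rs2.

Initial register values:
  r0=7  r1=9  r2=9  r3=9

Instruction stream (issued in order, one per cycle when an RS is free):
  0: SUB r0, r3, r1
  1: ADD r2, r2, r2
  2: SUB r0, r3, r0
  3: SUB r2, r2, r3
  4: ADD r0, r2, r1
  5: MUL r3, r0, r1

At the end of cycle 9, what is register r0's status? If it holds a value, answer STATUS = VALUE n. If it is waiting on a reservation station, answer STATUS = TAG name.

cycle 1: issue SUB r0<-Add1 // r0:Add1,r1:9,r2:9,r3:9
cycle 2: issue ADD r2<-Add2 // r0:Add1,r1:9,r2:Add2,r3:9
cycle 3: issue SUB r0<-Add3 // r0:Add3,r1:9,r2:Add2,r3:9
cycle 4: CDB Add1=0; issue SUB r2<-Add1 // r0:Add3,r1:9,r2:Add1,r3:9
cycle 5: CDB Add2=18; issue ADD r0<-Add2 // r0:Add2,r1:9,r2:Add1,r3:9
cycle 6: issue MUL r3<-Mul1 // r0:Add2,r1:9,r2:Add1,r3:Mul1
cycle 7: CDB Add3=9 // r0:Add2,r1:9,r2:Add1,r3:Mul1
cycle 8: CDB Add1=9 // r0:Add2,r1:9,r2:9,r3:Mul1
cycle 9: - // r0:Add2,r1:9,r2:9,r3:Mul1

STATUS = TAG Add2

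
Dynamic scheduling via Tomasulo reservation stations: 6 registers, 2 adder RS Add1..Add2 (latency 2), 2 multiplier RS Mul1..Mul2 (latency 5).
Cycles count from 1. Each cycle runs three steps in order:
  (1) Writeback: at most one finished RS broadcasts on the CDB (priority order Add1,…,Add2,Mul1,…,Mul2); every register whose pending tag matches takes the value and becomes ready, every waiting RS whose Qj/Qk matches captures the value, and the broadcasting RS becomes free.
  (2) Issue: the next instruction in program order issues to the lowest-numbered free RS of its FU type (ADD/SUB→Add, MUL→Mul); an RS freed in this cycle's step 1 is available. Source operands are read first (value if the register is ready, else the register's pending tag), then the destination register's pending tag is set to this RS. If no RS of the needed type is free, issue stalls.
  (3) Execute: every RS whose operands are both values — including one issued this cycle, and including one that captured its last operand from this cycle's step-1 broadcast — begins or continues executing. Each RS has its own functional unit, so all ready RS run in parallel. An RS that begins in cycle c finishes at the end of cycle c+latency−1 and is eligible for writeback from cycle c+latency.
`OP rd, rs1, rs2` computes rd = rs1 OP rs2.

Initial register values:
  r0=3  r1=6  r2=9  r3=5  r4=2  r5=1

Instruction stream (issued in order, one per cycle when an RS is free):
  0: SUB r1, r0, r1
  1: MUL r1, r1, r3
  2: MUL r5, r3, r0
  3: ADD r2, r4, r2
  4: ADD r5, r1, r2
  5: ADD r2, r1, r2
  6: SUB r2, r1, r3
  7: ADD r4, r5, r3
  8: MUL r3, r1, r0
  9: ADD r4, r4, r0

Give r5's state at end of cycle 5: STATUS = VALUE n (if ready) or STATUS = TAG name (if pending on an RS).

cycle 1: issue SUB r1<-Add1 // r0:3,r1:Add1,r2:9,r3:5,r4:2,r5:1
cycle 2: issue MUL r1<-Mul1 // r0:3,r1:Mul1,r2:9,r3:5,r4:2,r5:1
cycle 3: CDB Add1=-3; issue MUL r5<-Mul2 // r0:3,r1:Mul1,r2:9,r3:5,r4:2,r5:Mul2
cycle 4: issue ADD r2<-Add1 // r0:3,r1:Mul1,r2:Add1,r3:5,r4:2,r5:Mul2
cycle 5: issue ADD r5<-Add2 // r0:3,r1:Mul1,r2:Add1,r3:5,r4:2,r5:Add2

STATUS = TAG Add2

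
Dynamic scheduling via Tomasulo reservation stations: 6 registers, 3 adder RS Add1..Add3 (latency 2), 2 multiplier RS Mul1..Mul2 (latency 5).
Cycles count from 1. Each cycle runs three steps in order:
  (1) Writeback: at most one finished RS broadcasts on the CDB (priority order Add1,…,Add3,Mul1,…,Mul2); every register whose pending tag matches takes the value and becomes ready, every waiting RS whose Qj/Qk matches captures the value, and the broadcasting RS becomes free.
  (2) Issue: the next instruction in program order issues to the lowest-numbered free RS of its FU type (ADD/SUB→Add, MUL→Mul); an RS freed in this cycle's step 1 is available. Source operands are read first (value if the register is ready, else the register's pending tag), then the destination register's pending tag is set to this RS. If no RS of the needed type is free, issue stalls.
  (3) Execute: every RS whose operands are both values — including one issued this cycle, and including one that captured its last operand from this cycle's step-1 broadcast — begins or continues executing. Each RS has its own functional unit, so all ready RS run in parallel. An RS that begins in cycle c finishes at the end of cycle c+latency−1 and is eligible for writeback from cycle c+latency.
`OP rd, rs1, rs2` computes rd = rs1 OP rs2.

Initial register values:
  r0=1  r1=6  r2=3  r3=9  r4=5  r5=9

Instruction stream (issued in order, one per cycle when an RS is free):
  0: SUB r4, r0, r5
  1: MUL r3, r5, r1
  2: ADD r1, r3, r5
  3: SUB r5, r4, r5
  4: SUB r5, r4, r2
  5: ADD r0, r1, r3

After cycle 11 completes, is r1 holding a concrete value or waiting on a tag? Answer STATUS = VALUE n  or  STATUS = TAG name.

STATUS = VALUE 63

  c1: issue SUB r4<-Add1  regs: r0:1,r1:6,r2:3,r3:9,r4:Add1,r5:9
  c2: issue MUL r3<-Mul1  regs: r0:1,r1:6,r2:3,r3:Mul1,r4:Add1,r5:9
  c3: CDB Add1=-8; issue ADD r1<-Add1  regs: r0:1,r1:Add1,r2:3,r3:Mul1,r4:-8,r5:9
  c4: issue SUB r5<-Add2  regs: r0:1,r1:Add1,r2:3,r3:Mul1,r4:-8,r5:Add2
  c5: issue SUB r5<-Add3  regs: r0:1,r1:Add1,r2:3,r3:Mul1,r4:-8,r5:Add3
  c6: CDB Add2=-17; issue ADD r0<-Add2  regs: r0:Add2,r1:Add1,r2:3,r3:Mul1,r4:-8,r5:Add3
  c7: CDB Add3=-11  regs: r0:Add2,r1:Add1,r2:3,r3:Mul1,r4:-8,r5:-11
  c8: CDB Mul1=54  regs: r0:Add2,r1:Add1,r2:3,r3:54,r4:-8,r5:-11
  c9: -  regs: r0:Add2,r1:Add1,r2:3,r3:54,r4:-8,r5:-11
  c10: CDB Add1=63  regs: r0:Add2,r1:63,r2:3,r3:54,r4:-8,r5:-11
  c11: -  regs: r0:Add2,r1:63,r2:3,r3:54,r4:-8,r5:-11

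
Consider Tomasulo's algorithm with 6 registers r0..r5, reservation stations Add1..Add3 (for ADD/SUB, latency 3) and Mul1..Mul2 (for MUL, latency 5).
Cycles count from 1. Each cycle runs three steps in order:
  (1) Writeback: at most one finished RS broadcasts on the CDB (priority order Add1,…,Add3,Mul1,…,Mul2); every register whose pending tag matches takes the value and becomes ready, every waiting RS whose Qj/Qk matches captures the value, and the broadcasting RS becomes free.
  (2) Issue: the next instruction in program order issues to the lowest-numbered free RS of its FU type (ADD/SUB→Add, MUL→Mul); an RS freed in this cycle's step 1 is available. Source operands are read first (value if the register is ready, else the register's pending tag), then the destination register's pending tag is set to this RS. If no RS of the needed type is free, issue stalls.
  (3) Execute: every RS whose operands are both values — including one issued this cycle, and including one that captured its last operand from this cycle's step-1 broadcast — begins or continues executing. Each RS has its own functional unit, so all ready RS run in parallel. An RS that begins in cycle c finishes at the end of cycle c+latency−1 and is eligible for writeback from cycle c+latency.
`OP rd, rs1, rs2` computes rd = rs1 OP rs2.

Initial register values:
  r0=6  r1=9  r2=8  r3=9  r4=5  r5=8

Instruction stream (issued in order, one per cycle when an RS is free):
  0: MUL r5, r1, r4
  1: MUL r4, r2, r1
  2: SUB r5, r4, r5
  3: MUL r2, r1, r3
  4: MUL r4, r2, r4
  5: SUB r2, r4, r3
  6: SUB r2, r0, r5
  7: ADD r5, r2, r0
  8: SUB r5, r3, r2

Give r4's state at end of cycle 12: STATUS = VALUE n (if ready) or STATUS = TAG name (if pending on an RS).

cycle 1: issue MUL r5<-Mul1 // r0:6,r1:9,r2:8,r3:9,r4:5,r5:Mul1
cycle 2: issue MUL r4<-Mul2 // r0:6,r1:9,r2:8,r3:9,r4:Mul2,r5:Mul1
cycle 3: issue SUB r5<-Add1 // r0:6,r1:9,r2:8,r3:9,r4:Mul2,r5:Add1
cycle 4: stall // r0:6,r1:9,r2:8,r3:9,r4:Mul2,r5:Add1
cycle 5: stall // r0:6,r1:9,r2:8,r3:9,r4:Mul2,r5:Add1
cycle 6: CDB Mul1=45; issue MUL r2<-Mul1 // r0:6,r1:9,r2:Mul1,r3:9,r4:Mul2,r5:Add1
cycle 7: CDB Mul2=72; issue MUL r4<-Mul2 // r0:6,r1:9,r2:Mul1,r3:9,r4:Mul2,r5:Add1
cycle 8: issue SUB r2<-Add2 // r0:6,r1:9,r2:Add2,r3:9,r4:Mul2,r5:Add1
cycle 9: issue SUB r2<-Add3 // r0:6,r1:9,r2:Add3,r3:9,r4:Mul2,r5:Add1
cycle 10: CDB Add1=27; issue ADD r5<-Add1 // r0:6,r1:9,r2:Add3,r3:9,r4:Mul2,r5:Add1
cycle 11: CDB Mul1=81; stall // r0:6,r1:9,r2:Add3,r3:9,r4:Mul2,r5:Add1
cycle 12: stall // r0:6,r1:9,r2:Add3,r3:9,r4:Mul2,r5:Add1

STATUS = TAG Mul2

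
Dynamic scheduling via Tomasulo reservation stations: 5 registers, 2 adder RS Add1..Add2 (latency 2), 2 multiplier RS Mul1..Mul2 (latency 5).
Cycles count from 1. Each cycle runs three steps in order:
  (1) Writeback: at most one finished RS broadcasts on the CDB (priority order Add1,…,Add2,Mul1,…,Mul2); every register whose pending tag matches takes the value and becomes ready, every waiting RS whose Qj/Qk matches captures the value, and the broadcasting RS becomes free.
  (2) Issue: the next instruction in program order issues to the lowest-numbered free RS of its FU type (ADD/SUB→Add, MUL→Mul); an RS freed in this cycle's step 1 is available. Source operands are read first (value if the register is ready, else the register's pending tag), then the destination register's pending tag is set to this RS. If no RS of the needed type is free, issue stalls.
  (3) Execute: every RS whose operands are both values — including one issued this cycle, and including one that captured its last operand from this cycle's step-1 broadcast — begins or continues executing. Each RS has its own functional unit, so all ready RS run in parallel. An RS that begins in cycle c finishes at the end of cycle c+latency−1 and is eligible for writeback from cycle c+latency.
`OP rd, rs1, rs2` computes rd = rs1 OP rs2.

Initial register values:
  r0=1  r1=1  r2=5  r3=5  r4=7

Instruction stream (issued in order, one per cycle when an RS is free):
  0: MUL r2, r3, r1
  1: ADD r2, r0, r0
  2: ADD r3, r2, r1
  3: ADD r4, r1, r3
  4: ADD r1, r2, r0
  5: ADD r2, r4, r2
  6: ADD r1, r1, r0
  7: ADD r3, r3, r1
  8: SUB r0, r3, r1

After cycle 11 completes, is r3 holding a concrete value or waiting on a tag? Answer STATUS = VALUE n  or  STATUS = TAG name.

STATUS = TAG Add1

  c1: issue MUL r2<-Mul1  regs: r0:1,r1:1,r2:Mul1,r3:5,r4:7
  c2: issue ADD r2<-Add1  regs: r0:1,r1:1,r2:Add1,r3:5,r4:7
  c3: issue ADD r3<-Add2  regs: r0:1,r1:1,r2:Add1,r3:Add2,r4:7
  c4: CDB Add1=2; issue ADD r4<-Add1  regs: r0:1,r1:1,r2:2,r3:Add2,r4:Add1
  c5: stall  regs: r0:1,r1:1,r2:2,r3:Add2,r4:Add1
  c6: CDB Add2=3; issue ADD r1<-Add2  regs: r0:1,r1:Add2,r2:2,r3:3,r4:Add1
  c7: CDB Mul1=5; stall  regs: r0:1,r1:Add2,r2:2,r3:3,r4:Add1
  c8: CDB Add1=4; issue ADD r2<-Add1  regs: r0:1,r1:Add2,r2:Add1,r3:3,r4:4
  c9: CDB Add2=3; issue ADD r1<-Add2  regs: r0:1,r1:Add2,r2:Add1,r3:3,r4:4
  c10: CDB Add1=6; issue ADD r3<-Add1  regs: r0:1,r1:Add2,r2:6,r3:Add1,r4:4
  c11: CDB Add2=4; issue SUB r0<-Add2  regs: r0:Add2,r1:4,r2:6,r3:Add1,r4:4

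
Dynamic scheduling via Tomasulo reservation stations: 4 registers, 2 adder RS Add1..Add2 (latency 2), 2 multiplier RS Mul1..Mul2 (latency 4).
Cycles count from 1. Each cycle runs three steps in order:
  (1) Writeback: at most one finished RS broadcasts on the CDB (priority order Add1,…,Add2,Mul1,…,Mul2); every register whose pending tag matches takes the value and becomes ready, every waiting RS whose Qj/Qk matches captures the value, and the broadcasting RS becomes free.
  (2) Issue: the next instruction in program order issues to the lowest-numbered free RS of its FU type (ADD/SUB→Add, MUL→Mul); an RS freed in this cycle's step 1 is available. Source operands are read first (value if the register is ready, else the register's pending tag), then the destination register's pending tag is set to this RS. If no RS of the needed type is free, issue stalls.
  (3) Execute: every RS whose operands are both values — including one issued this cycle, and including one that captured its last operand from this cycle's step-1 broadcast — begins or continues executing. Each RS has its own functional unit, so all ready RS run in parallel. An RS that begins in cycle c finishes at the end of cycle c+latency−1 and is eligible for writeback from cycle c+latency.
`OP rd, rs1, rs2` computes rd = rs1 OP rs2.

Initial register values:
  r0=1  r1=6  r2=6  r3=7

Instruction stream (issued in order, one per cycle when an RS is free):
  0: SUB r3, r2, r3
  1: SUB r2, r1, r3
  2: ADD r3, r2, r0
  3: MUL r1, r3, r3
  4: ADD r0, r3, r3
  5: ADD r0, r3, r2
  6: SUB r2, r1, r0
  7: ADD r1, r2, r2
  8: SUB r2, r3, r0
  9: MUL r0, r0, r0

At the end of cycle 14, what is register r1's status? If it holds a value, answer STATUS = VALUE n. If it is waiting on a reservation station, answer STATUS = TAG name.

STATUS = TAG Add2

c1: issue SUB r3<-Add1 | r0:1,r1:6,r2:6,r3:Add1
c2: issue SUB r2<-Add2 | r0:1,r1:6,r2:Add2,r3:Add1
c3: CDB Add1=-1; issue ADD r3<-Add1 | r0:1,r1:6,r2:Add2,r3:Add1
c4: issue MUL r1<-Mul1 | r0:1,r1:Mul1,r2:Add2,r3:Add1
c5: CDB Add2=7; issue ADD r0<-Add2 | r0:Add2,r1:Mul1,r2:7,r3:Add1
c6: stall | r0:Add2,r1:Mul1,r2:7,r3:Add1
c7: CDB Add1=8; issue ADD r0<-Add1 | r0:Add1,r1:Mul1,r2:7,r3:8
c8: stall | r0:Add1,r1:Mul1,r2:7,r3:8
c9: CDB Add1=15; issue SUB r2<-Add1 | r0:15,r1:Mul1,r2:Add1,r3:8
c10: CDB Add2=16; issue ADD r1<-Add2 | r0:15,r1:Add2,r2:Add1,r3:8
c11: CDB Mul1=64; stall | r0:15,r1:Add2,r2:Add1,r3:8
c12: stall | r0:15,r1:Add2,r2:Add1,r3:8
c13: CDB Add1=49; issue SUB r2<-Add1 | r0:15,r1:Add2,r2:Add1,r3:8
c14: issue MUL r0<-Mul1 | r0:Mul1,r1:Add2,r2:Add1,r3:8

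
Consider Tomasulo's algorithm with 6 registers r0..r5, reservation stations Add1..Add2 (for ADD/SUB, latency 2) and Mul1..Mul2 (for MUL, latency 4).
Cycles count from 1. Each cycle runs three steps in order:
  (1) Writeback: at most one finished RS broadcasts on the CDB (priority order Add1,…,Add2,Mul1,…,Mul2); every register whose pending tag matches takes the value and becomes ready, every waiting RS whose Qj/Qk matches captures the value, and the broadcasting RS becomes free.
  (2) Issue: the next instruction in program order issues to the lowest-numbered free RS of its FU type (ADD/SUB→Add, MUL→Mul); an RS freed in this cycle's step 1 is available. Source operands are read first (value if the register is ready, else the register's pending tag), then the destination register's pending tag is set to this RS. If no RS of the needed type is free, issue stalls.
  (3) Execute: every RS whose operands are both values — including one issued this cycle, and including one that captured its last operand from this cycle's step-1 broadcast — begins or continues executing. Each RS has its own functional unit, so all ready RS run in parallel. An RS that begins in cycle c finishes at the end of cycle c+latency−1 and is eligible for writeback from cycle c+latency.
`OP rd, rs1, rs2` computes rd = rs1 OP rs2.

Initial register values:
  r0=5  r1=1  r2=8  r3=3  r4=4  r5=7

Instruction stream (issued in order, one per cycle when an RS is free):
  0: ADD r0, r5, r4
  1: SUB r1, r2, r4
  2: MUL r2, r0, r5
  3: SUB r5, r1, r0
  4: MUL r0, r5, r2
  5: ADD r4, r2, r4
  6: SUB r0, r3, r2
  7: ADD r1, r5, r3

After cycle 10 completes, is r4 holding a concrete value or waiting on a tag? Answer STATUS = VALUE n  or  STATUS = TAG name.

STATUS = VALUE 81

cycle 1: issue ADD r0<-Add1 // r0:Add1,r1:1,r2:8,r3:3,r4:4,r5:7
cycle 2: issue SUB r1<-Add2 // r0:Add1,r1:Add2,r2:8,r3:3,r4:4,r5:7
cycle 3: CDB Add1=11; issue MUL r2<-Mul1 // r0:11,r1:Add2,r2:Mul1,r3:3,r4:4,r5:7
cycle 4: CDB Add2=4; issue SUB r5<-Add1 // r0:11,r1:4,r2:Mul1,r3:3,r4:4,r5:Add1
cycle 5: issue MUL r0<-Mul2 // r0:Mul2,r1:4,r2:Mul1,r3:3,r4:4,r5:Add1
cycle 6: CDB Add1=-7; issue ADD r4<-Add1 // r0:Mul2,r1:4,r2:Mul1,r3:3,r4:Add1,r5:-7
cycle 7: CDB Mul1=77; issue SUB r0<-Add2 // r0:Add2,r1:4,r2:77,r3:3,r4:Add1,r5:-7
cycle 8: stall // r0:Add2,r1:4,r2:77,r3:3,r4:Add1,r5:-7
cycle 9: CDB Add1=81; issue ADD r1<-Add1 // r0:Add2,r1:Add1,r2:77,r3:3,r4:81,r5:-7
cycle 10: CDB Add2=-74 // r0:-74,r1:Add1,r2:77,r3:3,r4:81,r5:-7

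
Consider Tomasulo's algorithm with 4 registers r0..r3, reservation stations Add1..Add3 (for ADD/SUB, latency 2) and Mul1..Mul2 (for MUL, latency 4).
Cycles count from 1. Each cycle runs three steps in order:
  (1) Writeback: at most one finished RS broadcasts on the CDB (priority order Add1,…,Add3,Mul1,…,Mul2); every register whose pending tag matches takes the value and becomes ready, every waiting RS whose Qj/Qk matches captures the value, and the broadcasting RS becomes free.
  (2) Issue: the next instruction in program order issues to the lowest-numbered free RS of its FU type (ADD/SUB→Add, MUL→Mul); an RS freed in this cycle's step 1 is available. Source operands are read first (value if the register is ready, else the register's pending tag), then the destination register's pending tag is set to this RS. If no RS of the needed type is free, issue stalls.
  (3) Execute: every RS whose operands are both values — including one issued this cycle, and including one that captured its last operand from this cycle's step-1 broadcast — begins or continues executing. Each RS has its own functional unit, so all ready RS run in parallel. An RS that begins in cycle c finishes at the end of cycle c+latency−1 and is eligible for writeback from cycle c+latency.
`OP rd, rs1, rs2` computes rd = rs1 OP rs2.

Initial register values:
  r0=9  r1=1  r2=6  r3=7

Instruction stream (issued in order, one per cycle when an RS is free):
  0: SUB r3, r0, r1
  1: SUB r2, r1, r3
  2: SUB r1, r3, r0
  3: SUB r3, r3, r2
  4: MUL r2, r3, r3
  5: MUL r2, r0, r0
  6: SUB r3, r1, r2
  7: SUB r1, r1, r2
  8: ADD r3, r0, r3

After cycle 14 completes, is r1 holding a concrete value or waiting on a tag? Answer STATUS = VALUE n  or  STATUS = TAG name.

STATUS = VALUE -82

  c1: issue SUB r3<-Add1  regs: r0:9,r1:1,r2:6,r3:Add1
  c2: issue SUB r2<-Add2  regs: r0:9,r1:1,r2:Add2,r3:Add1
  c3: CDB Add1=8; issue SUB r1<-Add1  regs: r0:9,r1:Add1,r2:Add2,r3:8
  c4: issue SUB r3<-Add3  regs: r0:9,r1:Add1,r2:Add2,r3:Add3
  c5: CDB Add1=-1; issue MUL r2<-Mul1  regs: r0:9,r1:-1,r2:Mul1,r3:Add3
  c6: CDB Add2=-7; issue MUL r2<-Mul2  regs: r0:9,r1:-1,r2:Mul2,r3:Add3
  c7: issue SUB r3<-Add1  regs: r0:9,r1:-1,r2:Mul2,r3:Add1
  c8: CDB Add3=15; issue SUB r1<-Add2  regs: r0:9,r1:Add2,r2:Mul2,r3:Add1
  c9: issue ADD r3<-Add3  regs: r0:9,r1:Add2,r2:Mul2,r3:Add3
  c10: CDB Mul2=81  regs: r0:9,r1:Add2,r2:81,r3:Add3
  c11: -  regs: r0:9,r1:Add2,r2:81,r3:Add3
  c12: CDB Add1=-82  regs: r0:9,r1:Add2,r2:81,r3:Add3
  c13: CDB Add2=-82  regs: r0:9,r1:-82,r2:81,r3:Add3
  c14: CDB Add3=-73  regs: r0:9,r1:-82,r2:81,r3:-73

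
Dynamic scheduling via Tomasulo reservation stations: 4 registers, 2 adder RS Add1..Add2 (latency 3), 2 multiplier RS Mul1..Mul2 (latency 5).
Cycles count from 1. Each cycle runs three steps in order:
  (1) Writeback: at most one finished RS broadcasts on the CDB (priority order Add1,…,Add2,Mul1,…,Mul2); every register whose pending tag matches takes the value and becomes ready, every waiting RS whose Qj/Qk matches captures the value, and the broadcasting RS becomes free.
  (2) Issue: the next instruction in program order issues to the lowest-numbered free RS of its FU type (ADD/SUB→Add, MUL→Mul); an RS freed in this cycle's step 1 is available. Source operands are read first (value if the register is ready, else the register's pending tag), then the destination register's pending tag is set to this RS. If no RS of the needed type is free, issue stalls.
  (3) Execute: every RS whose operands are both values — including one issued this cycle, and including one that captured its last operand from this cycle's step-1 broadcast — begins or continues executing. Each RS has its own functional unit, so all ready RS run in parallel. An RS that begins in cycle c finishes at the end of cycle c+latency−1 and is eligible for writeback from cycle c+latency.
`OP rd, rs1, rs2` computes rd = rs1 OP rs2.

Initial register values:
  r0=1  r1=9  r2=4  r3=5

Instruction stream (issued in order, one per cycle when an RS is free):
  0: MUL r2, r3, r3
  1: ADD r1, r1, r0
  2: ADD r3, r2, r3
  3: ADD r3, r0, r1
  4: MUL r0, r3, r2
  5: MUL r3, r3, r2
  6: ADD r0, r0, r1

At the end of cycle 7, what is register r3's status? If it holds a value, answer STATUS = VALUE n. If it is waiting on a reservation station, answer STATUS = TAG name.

  c1: issue MUL r2<-Mul1  regs: r0:1,r1:9,r2:Mul1,r3:5
  c2: issue ADD r1<-Add1  regs: r0:1,r1:Add1,r2:Mul1,r3:5
  c3: issue ADD r3<-Add2  regs: r0:1,r1:Add1,r2:Mul1,r3:Add2
  c4: stall  regs: r0:1,r1:Add1,r2:Mul1,r3:Add2
  c5: CDB Add1=10; issue ADD r3<-Add1  regs: r0:1,r1:10,r2:Mul1,r3:Add1
  c6: CDB Mul1=25; issue MUL r0<-Mul1  regs: r0:Mul1,r1:10,r2:25,r3:Add1
  c7: issue MUL r3<-Mul2  regs: r0:Mul1,r1:10,r2:25,r3:Mul2

STATUS = TAG Mul2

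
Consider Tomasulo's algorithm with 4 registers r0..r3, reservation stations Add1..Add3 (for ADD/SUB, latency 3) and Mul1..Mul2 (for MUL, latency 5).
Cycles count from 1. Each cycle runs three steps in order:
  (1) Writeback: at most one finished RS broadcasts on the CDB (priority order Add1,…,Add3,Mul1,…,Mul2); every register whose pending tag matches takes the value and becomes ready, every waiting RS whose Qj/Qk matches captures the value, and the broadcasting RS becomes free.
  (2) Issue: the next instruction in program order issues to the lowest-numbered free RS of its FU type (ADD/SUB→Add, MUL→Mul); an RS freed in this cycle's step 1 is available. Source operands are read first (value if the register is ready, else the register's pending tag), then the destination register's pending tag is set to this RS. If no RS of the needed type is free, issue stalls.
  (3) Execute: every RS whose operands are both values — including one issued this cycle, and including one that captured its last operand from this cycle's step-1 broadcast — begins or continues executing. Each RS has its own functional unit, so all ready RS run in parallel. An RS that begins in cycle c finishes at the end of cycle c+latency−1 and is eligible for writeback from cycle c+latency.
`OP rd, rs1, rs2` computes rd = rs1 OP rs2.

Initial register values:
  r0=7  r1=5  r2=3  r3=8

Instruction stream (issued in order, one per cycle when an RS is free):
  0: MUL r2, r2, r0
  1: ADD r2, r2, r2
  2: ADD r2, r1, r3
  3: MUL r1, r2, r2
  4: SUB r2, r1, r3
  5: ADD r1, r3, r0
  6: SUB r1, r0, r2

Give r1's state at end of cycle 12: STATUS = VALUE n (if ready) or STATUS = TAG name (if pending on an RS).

STATUS = TAG Add2

cycle 1: issue MUL r2<-Mul1 // r0:7,r1:5,r2:Mul1,r3:8
cycle 2: issue ADD r2<-Add1 // r0:7,r1:5,r2:Add1,r3:8
cycle 3: issue ADD r2<-Add2 // r0:7,r1:5,r2:Add2,r3:8
cycle 4: issue MUL r1<-Mul2 // r0:7,r1:Mul2,r2:Add2,r3:8
cycle 5: issue SUB r2<-Add3 // r0:7,r1:Mul2,r2:Add3,r3:8
cycle 6: CDB Add2=13; issue ADD r1<-Add2 // r0:7,r1:Add2,r2:Add3,r3:8
cycle 7: CDB Mul1=21; stall // r0:7,r1:Add2,r2:Add3,r3:8
cycle 8: stall // r0:7,r1:Add2,r2:Add3,r3:8
cycle 9: CDB Add2=15; issue SUB r1<-Add2 // r0:7,r1:Add2,r2:Add3,r3:8
cycle 10: CDB Add1=42 // r0:7,r1:Add2,r2:Add3,r3:8
cycle 11: CDB Mul2=169 // r0:7,r1:Add2,r2:Add3,r3:8
cycle 12: - // r0:7,r1:Add2,r2:Add3,r3:8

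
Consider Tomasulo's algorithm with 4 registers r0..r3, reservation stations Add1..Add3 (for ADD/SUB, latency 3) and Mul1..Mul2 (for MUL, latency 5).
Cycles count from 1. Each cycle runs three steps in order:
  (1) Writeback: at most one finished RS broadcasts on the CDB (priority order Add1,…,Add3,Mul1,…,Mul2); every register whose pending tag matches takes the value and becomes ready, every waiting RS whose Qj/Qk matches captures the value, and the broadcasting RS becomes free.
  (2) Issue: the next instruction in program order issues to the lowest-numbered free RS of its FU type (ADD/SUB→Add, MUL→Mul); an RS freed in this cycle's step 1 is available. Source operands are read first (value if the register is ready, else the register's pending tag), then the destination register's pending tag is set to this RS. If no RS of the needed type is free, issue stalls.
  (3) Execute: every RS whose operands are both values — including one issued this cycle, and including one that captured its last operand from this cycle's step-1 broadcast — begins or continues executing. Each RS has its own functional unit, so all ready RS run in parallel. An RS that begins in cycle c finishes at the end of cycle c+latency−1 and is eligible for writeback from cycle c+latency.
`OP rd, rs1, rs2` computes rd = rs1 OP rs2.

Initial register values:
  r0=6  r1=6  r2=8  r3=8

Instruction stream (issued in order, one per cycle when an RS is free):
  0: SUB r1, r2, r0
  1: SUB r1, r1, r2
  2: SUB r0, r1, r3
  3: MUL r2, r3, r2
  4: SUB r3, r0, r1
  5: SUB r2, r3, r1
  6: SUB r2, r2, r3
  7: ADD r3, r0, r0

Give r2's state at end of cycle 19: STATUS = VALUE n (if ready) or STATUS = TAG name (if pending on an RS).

  c1: issue SUB r1<-Add1  regs: r0:6,r1:Add1,r2:8,r3:8
  c2: issue SUB r1<-Add2  regs: r0:6,r1:Add2,r2:8,r3:8
  c3: issue SUB r0<-Add3  regs: r0:Add3,r1:Add2,r2:8,r3:8
  c4: CDB Add1=2; issue MUL r2<-Mul1  regs: r0:Add3,r1:Add2,r2:Mul1,r3:8
  c5: issue SUB r3<-Add1  regs: r0:Add3,r1:Add2,r2:Mul1,r3:Add1
  c6: stall  regs: r0:Add3,r1:Add2,r2:Mul1,r3:Add1
  c7: CDB Add2=-6; issue SUB r2<-Add2  regs: r0:Add3,r1:-6,r2:Add2,r3:Add1
  c8: stall  regs: r0:Add3,r1:-6,r2:Add2,r3:Add1
  c9: CDB Mul1=64; stall  regs: r0:Add3,r1:-6,r2:Add2,r3:Add1
  c10: CDB Add3=-14; issue SUB r2<-Add3  regs: r0:-14,r1:-6,r2:Add3,r3:Add1
  c11: stall  regs: r0:-14,r1:-6,r2:Add3,r3:Add1
  c12: stall  regs: r0:-14,r1:-6,r2:Add3,r3:Add1
  c13: CDB Add1=-8; issue ADD r3<-Add1  regs: r0:-14,r1:-6,r2:Add3,r3:Add1
  c14: -  regs: r0:-14,r1:-6,r2:Add3,r3:Add1
  c15: -  regs: r0:-14,r1:-6,r2:Add3,r3:Add1
  c16: CDB Add1=-28  regs: r0:-14,r1:-6,r2:Add3,r3:-28
  c17: CDB Add2=-2  regs: r0:-14,r1:-6,r2:Add3,r3:-28
  c18: -  regs: r0:-14,r1:-6,r2:Add3,r3:-28
  c19: -  regs: r0:-14,r1:-6,r2:Add3,r3:-28

STATUS = TAG Add3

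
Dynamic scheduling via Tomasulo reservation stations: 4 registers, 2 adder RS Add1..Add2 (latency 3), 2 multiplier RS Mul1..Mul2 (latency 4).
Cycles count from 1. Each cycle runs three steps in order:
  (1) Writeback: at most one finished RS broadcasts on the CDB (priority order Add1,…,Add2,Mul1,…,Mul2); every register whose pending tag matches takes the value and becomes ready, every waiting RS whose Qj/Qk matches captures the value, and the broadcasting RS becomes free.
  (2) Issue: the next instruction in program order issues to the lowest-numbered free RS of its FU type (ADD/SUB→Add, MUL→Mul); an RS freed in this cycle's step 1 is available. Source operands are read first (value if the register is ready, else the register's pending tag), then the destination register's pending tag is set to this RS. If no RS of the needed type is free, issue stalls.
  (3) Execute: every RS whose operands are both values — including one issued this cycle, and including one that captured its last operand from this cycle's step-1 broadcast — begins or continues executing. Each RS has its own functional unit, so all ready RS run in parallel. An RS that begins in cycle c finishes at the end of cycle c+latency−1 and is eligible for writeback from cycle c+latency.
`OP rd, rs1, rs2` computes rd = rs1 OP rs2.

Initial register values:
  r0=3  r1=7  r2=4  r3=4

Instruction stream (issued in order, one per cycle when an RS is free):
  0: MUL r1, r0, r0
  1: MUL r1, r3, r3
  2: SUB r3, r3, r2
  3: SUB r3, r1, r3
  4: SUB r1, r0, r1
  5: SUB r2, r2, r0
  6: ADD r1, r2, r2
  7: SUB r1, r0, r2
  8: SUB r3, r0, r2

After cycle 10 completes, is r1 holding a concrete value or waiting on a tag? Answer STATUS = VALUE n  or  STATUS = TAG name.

STATUS = VALUE -13

cycle 1: issue MUL r1<-Mul1 // r0:3,r1:Mul1,r2:4,r3:4
cycle 2: issue MUL r1<-Mul2 // r0:3,r1:Mul2,r2:4,r3:4
cycle 3: issue SUB r3<-Add1 // r0:3,r1:Mul2,r2:4,r3:Add1
cycle 4: issue SUB r3<-Add2 // r0:3,r1:Mul2,r2:4,r3:Add2
cycle 5: CDB Mul1=9; stall // r0:3,r1:Mul2,r2:4,r3:Add2
cycle 6: CDB Add1=0; issue SUB r1<-Add1 // r0:3,r1:Add1,r2:4,r3:Add2
cycle 7: CDB Mul2=16; stall // r0:3,r1:Add1,r2:4,r3:Add2
cycle 8: stall // r0:3,r1:Add1,r2:4,r3:Add2
cycle 9: stall // r0:3,r1:Add1,r2:4,r3:Add2
cycle 10: CDB Add1=-13; issue SUB r2<-Add1 // r0:3,r1:-13,r2:Add1,r3:Add2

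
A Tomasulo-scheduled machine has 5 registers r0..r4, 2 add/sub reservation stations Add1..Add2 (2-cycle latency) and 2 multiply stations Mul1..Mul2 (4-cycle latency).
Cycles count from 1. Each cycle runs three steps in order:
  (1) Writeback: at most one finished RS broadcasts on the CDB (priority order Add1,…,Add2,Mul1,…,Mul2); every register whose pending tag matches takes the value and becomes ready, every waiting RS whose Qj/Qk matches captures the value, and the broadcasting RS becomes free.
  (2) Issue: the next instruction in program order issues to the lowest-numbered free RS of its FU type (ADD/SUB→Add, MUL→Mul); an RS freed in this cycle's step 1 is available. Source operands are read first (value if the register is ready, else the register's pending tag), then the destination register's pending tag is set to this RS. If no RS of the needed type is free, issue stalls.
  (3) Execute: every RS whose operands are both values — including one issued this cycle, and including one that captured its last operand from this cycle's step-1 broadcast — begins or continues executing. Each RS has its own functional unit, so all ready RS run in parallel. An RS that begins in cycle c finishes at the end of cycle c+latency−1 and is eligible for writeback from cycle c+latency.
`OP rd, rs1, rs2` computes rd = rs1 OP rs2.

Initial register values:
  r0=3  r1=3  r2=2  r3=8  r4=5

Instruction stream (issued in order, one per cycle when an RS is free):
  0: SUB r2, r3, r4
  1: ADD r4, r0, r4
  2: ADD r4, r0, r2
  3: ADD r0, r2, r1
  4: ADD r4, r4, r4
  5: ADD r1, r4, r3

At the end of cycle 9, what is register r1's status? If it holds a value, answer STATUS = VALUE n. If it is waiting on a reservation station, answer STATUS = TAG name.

cycle 1: issue SUB r2<-Add1 // r0:3,r1:3,r2:Add1,r3:8,r4:5
cycle 2: issue ADD r4<-Add2 // r0:3,r1:3,r2:Add1,r3:8,r4:Add2
cycle 3: CDB Add1=3; issue ADD r4<-Add1 // r0:3,r1:3,r2:3,r3:8,r4:Add1
cycle 4: CDB Add2=8; issue ADD r0<-Add2 // r0:Add2,r1:3,r2:3,r3:8,r4:Add1
cycle 5: CDB Add1=6; issue ADD r4<-Add1 // r0:Add2,r1:3,r2:3,r3:8,r4:Add1
cycle 6: CDB Add2=6; issue ADD r1<-Add2 // r0:6,r1:Add2,r2:3,r3:8,r4:Add1
cycle 7: CDB Add1=12 // r0:6,r1:Add2,r2:3,r3:8,r4:12
cycle 8: - // r0:6,r1:Add2,r2:3,r3:8,r4:12
cycle 9: CDB Add2=20 // r0:6,r1:20,r2:3,r3:8,r4:12

STATUS = VALUE 20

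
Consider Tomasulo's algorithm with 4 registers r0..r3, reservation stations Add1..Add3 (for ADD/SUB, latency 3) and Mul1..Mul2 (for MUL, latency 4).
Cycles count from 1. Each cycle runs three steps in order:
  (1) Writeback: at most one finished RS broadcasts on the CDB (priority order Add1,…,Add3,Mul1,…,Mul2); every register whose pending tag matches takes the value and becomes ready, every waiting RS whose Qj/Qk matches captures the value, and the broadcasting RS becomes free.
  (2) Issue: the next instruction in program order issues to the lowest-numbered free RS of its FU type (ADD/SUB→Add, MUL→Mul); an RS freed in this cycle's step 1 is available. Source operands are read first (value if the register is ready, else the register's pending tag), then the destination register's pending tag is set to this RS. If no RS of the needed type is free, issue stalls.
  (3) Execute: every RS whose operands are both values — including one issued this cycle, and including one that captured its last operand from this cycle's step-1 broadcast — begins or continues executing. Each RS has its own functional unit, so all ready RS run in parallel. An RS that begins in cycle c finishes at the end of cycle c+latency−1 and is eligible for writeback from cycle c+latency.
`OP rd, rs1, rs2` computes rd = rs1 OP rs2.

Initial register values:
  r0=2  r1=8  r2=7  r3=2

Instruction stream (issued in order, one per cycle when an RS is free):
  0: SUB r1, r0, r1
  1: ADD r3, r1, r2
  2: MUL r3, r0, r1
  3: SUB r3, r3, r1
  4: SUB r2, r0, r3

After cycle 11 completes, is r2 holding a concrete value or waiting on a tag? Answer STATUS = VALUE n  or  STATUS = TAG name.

STATUS = TAG Add3

  c1: issue SUB r1<-Add1  regs: r0:2,r1:Add1,r2:7,r3:2
  c2: issue ADD r3<-Add2  regs: r0:2,r1:Add1,r2:7,r3:Add2
  c3: issue MUL r3<-Mul1  regs: r0:2,r1:Add1,r2:7,r3:Mul1
  c4: CDB Add1=-6; issue SUB r3<-Add1  regs: r0:2,r1:-6,r2:7,r3:Add1
  c5: issue SUB r2<-Add3  regs: r0:2,r1:-6,r2:Add3,r3:Add1
  c6: -  regs: r0:2,r1:-6,r2:Add3,r3:Add1
  c7: CDB Add2=1  regs: r0:2,r1:-6,r2:Add3,r3:Add1
  c8: CDB Mul1=-12  regs: r0:2,r1:-6,r2:Add3,r3:Add1
  c9: -  regs: r0:2,r1:-6,r2:Add3,r3:Add1
  c10: -  regs: r0:2,r1:-6,r2:Add3,r3:Add1
  c11: CDB Add1=-6  regs: r0:2,r1:-6,r2:Add3,r3:-6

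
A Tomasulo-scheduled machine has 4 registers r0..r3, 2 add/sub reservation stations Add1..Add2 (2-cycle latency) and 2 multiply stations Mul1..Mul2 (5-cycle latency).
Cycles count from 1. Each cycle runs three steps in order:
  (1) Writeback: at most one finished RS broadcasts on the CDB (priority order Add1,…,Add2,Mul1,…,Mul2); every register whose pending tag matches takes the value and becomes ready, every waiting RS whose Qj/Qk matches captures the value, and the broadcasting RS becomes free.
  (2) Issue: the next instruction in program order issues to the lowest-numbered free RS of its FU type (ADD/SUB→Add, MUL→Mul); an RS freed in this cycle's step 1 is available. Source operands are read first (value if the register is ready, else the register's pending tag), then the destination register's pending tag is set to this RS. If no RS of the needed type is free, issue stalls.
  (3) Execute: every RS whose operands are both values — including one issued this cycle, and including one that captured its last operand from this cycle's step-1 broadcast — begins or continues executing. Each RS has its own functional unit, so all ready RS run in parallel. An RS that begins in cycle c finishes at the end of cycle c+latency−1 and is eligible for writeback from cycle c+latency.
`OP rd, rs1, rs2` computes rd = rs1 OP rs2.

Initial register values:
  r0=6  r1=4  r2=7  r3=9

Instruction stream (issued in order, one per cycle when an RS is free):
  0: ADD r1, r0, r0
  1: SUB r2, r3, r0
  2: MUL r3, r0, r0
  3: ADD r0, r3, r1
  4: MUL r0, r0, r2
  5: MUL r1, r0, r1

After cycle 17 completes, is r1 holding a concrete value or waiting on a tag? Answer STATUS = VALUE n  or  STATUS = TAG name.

STATUS = TAG Mul1

c1: issue ADD r1<-Add1 | r0:6,r1:Add1,r2:7,r3:9
c2: issue SUB r2<-Add2 | r0:6,r1:Add1,r2:Add2,r3:9
c3: CDB Add1=12; issue MUL r3<-Mul1 | r0:6,r1:12,r2:Add2,r3:Mul1
c4: CDB Add2=3; issue ADD r0<-Add1 | r0:Add1,r1:12,r2:3,r3:Mul1
c5: issue MUL r0<-Mul2 | r0:Mul2,r1:12,r2:3,r3:Mul1
c6: stall | r0:Mul2,r1:12,r2:3,r3:Mul1
c7: stall | r0:Mul2,r1:12,r2:3,r3:Mul1
c8: CDB Mul1=36; issue MUL r1<-Mul1 | r0:Mul2,r1:Mul1,r2:3,r3:36
c9: - | r0:Mul2,r1:Mul1,r2:3,r3:36
c10: CDB Add1=48 | r0:Mul2,r1:Mul1,r2:3,r3:36
c11: - | r0:Mul2,r1:Mul1,r2:3,r3:36
c12: - | r0:Mul2,r1:Mul1,r2:3,r3:36
c13: - | r0:Mul2,r1:Mul1,r2:3,r3:36
c14: - | r0:Mul2,r1:Mul1,r2:3,r3:36
c15: CDB Mul2=144 | r0:144,r1:Mul1,r2:3,r3:36
c16: - | r0:144,r1:Mul1,r2:3,r3:36
c17: - | r0:144,r1:Mul1,r2:3,r3:36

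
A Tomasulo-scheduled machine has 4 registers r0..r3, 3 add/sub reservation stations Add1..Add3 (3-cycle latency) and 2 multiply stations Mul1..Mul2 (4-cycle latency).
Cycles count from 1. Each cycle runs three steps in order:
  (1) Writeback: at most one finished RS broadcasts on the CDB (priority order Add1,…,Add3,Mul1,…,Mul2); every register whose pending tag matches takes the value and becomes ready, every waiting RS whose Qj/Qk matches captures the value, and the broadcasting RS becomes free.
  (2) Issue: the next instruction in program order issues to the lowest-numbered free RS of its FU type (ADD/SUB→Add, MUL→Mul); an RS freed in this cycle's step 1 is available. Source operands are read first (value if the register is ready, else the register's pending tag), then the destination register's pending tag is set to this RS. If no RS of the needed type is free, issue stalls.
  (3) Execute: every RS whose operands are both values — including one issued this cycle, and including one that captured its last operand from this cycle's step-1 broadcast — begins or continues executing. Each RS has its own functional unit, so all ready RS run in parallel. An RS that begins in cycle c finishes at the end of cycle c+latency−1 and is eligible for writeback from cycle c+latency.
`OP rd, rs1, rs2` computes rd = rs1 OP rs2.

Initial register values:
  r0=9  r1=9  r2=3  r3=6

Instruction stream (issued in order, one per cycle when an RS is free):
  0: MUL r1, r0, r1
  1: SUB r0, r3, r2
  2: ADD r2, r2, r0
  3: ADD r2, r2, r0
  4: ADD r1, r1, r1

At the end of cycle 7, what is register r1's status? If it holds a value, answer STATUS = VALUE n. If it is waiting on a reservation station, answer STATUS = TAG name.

STATUS = TAG Add1

cycle 1: issue MUL r1<-Mul1 // r0:9,r1:Mul1,r2:3,r3:6
cycle 2: issue SUB r0<-Add1 // r0:Add1,r1:Mul1,r2:3,r3:6
cycle 3: issue ADD r2<-Add2 // r0:Add1,r1:Mul1,r2:Add2,r3:6
cycle 4: issue ADD r2<-Add3 // r0:Add1,r1:Mul1,r2:Add3,r3:6
cycle 5: CDB Add1=3; issue ADD r1<-Add1 // r0:3,r1:Add1,r2:Add3,r3:6
cycle 6: CDB Mul1=81 // r0:3,r1:Add1,r2:Add3,r3:6
cycle 7: - // r0:3,r1:Add1,r2:Add3,r3:6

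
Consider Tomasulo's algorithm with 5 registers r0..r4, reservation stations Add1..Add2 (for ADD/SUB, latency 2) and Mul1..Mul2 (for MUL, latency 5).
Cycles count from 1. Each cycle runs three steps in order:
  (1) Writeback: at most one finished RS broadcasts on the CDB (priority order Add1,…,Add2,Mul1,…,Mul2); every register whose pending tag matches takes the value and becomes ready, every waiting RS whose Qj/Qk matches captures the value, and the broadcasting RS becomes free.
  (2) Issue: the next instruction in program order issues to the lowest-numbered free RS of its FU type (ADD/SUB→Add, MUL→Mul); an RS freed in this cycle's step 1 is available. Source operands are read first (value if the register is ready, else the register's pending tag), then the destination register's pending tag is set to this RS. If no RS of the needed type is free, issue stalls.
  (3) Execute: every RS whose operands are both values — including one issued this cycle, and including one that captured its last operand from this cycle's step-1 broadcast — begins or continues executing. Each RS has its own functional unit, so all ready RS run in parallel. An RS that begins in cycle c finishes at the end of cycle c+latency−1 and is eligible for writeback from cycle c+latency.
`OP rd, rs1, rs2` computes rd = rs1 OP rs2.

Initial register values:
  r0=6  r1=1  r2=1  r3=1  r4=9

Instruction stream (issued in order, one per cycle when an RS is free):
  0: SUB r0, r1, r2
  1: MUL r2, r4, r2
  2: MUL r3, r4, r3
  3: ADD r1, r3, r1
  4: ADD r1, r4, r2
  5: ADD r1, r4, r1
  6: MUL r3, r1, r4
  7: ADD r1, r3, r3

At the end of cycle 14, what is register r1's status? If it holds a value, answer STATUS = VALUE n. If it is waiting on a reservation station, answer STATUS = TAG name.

STATUS = TAG Add1

cycle 1: issue SUB r0<-Add1 // r0:Add1,r1:1,r2:1,r3:1,r4:9
cycle 2: issue MUL r2<-Mul1 // r0:Add1,r1:1,r2:Mul1,r3:1,r4:9
cycle 3: CDB Add1=0; issue MUL r3<-Mul2 // r0:0,r1:1,r2:Mul1,r3:Mul2,r4:9
cycle 4: issue ADD r1<-Add1 // r0:0,r1:Add1,r2:Mul1,r3:Mul2,r4:9
cycle 5: issue ADD r1<-Add2 // r0:0,r1:Add2,r2:Mul1,r3:Mul2,r4:9
cycle 6: stall // r0:0,r1:Add2,r2:Mul1,r3:Mul2,r4:9
cycle 7: CDB Mul1=9; stall // r0:0,r1:Add2,r2:9,r3:Mul2,r4:9
cycle 8: CDB Mul2=9; stall // r0:0,r1:Add2,r2:9,r3:9,r4:9
cycle 9: CDB Add2=18; issue ADD r1<-Add2 // r0:0,r1:Add2,r2:9,r3:9,r4:9
cycle 10: CDB Add1=10; issue MUL r3<-Mul1 // r0:0,r1:Add2,r2:9,r3:Mul1,r4:9
cycle 11: CDB Add2=27; issue ADD r1<-Add1 // r0:0,r1:Add1,r2:9,r3:Mul1,r4:9
cycle 12: - // r0:0,r1:Add1,r2:9,r3:Mul1,r4:9
cycle 13: - // r0:0,r1:Add1,r2:9,r3:Mul1,r4:9
cycle 14: - // r0:0,r1:Add1,r2:9,r3:Mul1,r4:9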